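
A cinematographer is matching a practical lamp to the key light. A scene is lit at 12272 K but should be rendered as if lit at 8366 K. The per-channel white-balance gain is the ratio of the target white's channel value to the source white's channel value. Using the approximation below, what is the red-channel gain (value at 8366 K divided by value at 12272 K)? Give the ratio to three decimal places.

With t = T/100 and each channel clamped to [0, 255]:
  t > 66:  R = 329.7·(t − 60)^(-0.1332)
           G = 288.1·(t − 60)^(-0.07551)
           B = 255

1.139

At 12272 K (t = 122.72):
  R = 329.7·(122.72 − 60)^(-0.1332) = 329.7·62.72^(-0.1332) = 329.7·0.57622 = 189.979.
At 8366 K (t = 83.66):
  R = 329.7·(83.66 − 60)^(-0.1332) = 329.7·23.66^(-0.1332) = 329.7·0.65612 = 216.322.
Gain = 216.322 / 189.979 = 1.1387 → 1.139.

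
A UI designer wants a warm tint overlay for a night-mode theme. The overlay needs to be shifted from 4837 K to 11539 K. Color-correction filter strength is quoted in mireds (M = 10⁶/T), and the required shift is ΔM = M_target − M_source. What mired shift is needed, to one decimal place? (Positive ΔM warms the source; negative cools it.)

-120.1 mireds

M_source = 10⁶/4837 = 206.740; M_target = 10⁶/11539 = 86.663.
ΔM = 86.663 − 206.740 = -120.077 → -120.1 mireds, a cooling shift.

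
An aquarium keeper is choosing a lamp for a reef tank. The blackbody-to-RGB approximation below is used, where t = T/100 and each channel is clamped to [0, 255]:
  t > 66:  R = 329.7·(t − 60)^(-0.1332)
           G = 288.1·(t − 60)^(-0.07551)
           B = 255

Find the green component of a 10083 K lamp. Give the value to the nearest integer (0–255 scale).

t = 10083/100 = 100.83; the t > 66 branch applies.
G = 288.1·(100.83 − 60)^(-0.07551) = 288.1·40.83^(-0.07551) = 288.1·0.75571 = 217.720.
Rounded: 218.

218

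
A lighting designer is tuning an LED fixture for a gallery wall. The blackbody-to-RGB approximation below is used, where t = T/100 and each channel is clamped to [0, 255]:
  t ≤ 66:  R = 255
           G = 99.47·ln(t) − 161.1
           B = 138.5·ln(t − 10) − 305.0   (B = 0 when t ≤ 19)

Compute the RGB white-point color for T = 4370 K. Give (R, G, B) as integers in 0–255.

(255, 215, 182)

t = 4370/100 = 43.7; the t ≤ 66 branch applies.
R = 255 by definition for t ≤ 66.
G = 99.47·ln 43.7 − 161.1 = 99.47·3.7773 − 161.1 = 214.633.
B = 138.5·ln(43.7 − 10) − 305.0 = 138.5·ln 33.7 − 305.0 = 138.5·3.5175 − 305.0 = 182.173.
Rounded: (255, 215, 182).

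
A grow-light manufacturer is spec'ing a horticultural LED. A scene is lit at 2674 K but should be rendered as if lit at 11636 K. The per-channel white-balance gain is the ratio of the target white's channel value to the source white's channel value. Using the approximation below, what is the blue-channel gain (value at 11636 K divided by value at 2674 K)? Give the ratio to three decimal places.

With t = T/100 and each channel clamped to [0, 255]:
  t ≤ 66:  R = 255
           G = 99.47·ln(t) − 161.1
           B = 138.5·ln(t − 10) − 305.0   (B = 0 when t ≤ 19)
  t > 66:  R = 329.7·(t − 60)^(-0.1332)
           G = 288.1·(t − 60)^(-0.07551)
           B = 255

2.991

At 2674 K (t = 26.74):
  B = 138.5·ln(26.74 − 10) − 305.0 = 138.5·ln 16.74 − 305.0 = 138.5·2.8178 − 305.0 = 85.265.
At 11636 K (t = 116.36):
  B = 255 by definition for t > 66.
Gain = 255.000 / 85.265 = 2.9907 → 2.991.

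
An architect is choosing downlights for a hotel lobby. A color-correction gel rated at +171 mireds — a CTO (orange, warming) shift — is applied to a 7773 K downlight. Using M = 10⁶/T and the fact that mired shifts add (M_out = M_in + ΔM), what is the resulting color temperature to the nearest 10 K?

M_in = 10⁶/7773 = 128.65 mireds.
M_out = 128.65 + (+171) = 299.65 mireds.
T_out = 10⁶/299.65 = 3337.2 K → 3340 K.

3340 K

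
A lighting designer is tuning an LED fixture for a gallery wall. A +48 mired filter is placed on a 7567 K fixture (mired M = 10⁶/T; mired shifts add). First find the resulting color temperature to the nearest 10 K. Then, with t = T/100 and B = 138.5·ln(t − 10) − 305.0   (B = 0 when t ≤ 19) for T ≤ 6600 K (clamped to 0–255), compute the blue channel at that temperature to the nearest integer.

M_in = 10⁶/7567 = 132.15; M_out = 132.15 + (+48) = 180.15.
T_out = 10⁶/180.15 = 5550.8 K → 5550 K; t = 55.5.
B = 138.5·ln(55.5 − 10) − 305.0 = 138.5·ln 45.5 − 305.0 = 138.5·3.8177 − 305.0 = 223.753.
Rounded: 224.

224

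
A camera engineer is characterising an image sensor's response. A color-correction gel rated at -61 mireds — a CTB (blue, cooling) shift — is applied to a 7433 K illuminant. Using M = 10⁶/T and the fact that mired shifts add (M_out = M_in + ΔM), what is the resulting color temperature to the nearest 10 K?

13600 K

M_in = 10⁶/7433 = 134.54 mireds.
M_out = 134.54 + (-61) = 73.54 mireds.
T_out = 10⁶/73.54 = 13598.9 K → 13600 K.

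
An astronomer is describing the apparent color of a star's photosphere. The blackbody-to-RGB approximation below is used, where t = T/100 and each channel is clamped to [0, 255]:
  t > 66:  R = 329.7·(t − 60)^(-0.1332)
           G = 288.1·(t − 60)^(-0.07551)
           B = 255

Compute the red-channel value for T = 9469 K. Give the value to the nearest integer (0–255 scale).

t = 9469/100 = 94.69; the t > 66 branch applies.
R = 329.7·(94.69 − 60)^(-0.1332) = 329.7·34.69^(-0.1332) = 329.7·0.62351 = 205.572.
Rounded: 206.

206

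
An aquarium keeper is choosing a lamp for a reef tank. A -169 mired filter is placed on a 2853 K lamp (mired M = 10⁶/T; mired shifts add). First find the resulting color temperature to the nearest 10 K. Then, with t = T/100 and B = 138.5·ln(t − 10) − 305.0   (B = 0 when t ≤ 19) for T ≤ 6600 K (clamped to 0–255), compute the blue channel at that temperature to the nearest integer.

223

M_in = 10⁶/2853 = 350.51; M_out = 350.51 + (-169) = 181.51.
T_out = 10⁶/181.51 = 5509.4 K → 5510 K; t = 55.1.
B = 138.5·ln(55.1 − 10) − 305.0 = 138.5·ln 45.1 − 305.0 = 138.5·3.8089 − 305.0 = 222.530.
Rounded: 223.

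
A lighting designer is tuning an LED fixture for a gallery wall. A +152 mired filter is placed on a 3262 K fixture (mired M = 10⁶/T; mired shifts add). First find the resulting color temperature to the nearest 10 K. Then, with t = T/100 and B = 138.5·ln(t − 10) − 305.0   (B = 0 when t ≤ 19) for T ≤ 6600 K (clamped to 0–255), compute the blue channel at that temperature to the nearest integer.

M_in = 10⁶/3262 = 306.56; M_out = 306.56 + (+152) = 458.56.
T_out = 10⁶/458.56 = 2180.7 K → 2180 K; t = 21.8.
B = 138.5·ln(21.8 − 10) − 305.0 = 138.5·ln 11.8 − 305.0 = 138.5·2.4681 − 305.0 = 36.832.
Rounded: 37.

37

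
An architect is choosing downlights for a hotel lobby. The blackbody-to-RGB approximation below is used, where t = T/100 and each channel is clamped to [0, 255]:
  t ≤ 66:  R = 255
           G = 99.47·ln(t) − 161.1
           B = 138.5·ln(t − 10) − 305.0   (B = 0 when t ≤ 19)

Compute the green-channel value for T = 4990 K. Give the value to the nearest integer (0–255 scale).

t = 4990/100 = 49.9; the t ≤ 66 branch applies.
G = 99.47·ln 49.9 − 161.1 = 99.47·3.9100 − 161.1 = 227.830.
Rounded: 228.

228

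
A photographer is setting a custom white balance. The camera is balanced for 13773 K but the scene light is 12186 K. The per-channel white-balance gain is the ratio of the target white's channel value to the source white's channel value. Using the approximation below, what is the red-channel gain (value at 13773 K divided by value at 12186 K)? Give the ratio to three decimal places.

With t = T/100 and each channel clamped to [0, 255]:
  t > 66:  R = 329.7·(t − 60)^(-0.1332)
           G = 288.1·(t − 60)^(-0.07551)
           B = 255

0.970

At 12186 K (t = 121.86):
  R = 329.7·(121.86 − 60)^(-0.1332) = 329.7·61.86^(-0.1332) = 329.7·0.57728 = 190.328.
At 13773 K (t = 137.73):
  R = 329.7·(137.73 − 60)^(-0.1332) = 329.7·77.73^(-0.1332) = 329.7·0.55998 = 184.626.
Gain = 184.626 / 190.328 = 0.9700 → 0.970.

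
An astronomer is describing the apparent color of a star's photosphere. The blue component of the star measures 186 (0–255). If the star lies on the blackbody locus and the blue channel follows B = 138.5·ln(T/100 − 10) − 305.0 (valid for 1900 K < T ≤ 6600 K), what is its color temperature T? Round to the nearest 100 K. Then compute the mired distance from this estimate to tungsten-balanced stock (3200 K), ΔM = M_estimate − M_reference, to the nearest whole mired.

-90 mireds

ln(t − 10) = (186 + 305.0) / 138.5 = 3.5451.
t − 10 = e^3.5451 = 34.644, so t = 44.644.
T = 100·t = 4464 K → 4500 K to the nearest 100 K.
M_estimate = 10⁶/4500 = 222.22; M_reference = 10⁶/3200 = 312.50.
ΔM = 222.22 − 312.50 = -90.28 → -90 mireds.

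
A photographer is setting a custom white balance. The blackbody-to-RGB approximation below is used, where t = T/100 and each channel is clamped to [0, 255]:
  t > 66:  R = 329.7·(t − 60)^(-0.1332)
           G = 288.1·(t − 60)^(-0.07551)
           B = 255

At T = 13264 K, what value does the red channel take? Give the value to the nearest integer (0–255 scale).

186

t = 13264/100 = 132.64; the t > 66 branch applies.
R = 329.7·(132.64 − 60)^(-0.1332) = 329.7·72.64^(-0.1332) = 329.7·0.56506 = 186.299.
Rounded: 186.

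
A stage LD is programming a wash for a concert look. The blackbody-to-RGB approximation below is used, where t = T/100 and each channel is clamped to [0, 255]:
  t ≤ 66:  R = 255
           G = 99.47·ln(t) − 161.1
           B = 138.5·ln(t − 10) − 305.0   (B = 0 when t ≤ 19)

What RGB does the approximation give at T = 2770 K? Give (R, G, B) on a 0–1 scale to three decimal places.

(1.000, 0.664, 0.365)

t = 2770/100 = 27.7; the t ≤ 66 branch applies.
R = 255 by definition for t ≤ 66.
G = 99.47·ln 27.7 − 161.1 = 99.47·3.3214 − 161.1 = 169.283.
B = 138.5·ln(27.7 − 10) − 305.0 = 138.5·ln 17.7 − 305.0 = 138.5·2.8736 − 305.0 = 92.989.
Dividing each by 255: (1.0000, 0.6639, 0.3647) → (1.000, 0.664, 0.365).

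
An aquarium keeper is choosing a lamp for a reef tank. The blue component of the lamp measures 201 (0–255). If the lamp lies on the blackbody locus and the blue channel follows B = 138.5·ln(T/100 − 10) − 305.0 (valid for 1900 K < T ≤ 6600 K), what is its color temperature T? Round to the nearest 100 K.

ln(t − 10) = (201 + 305.0) / 138.5 = 3.6534.
t − 10 = e^3.6534 = 38.607, so t = 48.607.
T = 100·t = 4861 K → 4900 K to the nearest 100 K.

4900 K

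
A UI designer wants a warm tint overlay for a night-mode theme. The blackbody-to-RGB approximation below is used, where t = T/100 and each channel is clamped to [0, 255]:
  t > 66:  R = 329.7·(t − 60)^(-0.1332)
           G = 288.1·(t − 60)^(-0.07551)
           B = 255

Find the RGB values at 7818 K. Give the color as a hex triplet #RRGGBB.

t = 7818/100 = 78.18; the t > 66 branch applies.
R = 329.7·(78.18 − 60)^(-0.1332) = 329.7·18.18^(-0.1332) = 329.7·0.67955 = 224.048.
G = 288.1·(78.18 − 60)^(-0.07551) = 288.1·18.18^(-0.07551) = 288.1·0.80332 = 231.436.
B = 255 by definition for t > 66.
Rounded: (224, 231, 255).
In hex: #E0E7FF.

#E0E7FF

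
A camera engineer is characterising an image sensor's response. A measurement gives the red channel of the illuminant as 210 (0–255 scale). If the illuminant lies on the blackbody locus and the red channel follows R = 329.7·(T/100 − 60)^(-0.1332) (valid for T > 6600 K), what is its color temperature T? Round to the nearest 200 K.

(t − 60)^(-0.1332) = 210/329.7 = 0.63694.
t − 60 = 0.63694^(1/-0.1332) = 0.63694^(-7.508) = 29.561, so t = 89.561.
T = 100·t = 8956 K → 9000 K to the nearest 200 K.

9000 K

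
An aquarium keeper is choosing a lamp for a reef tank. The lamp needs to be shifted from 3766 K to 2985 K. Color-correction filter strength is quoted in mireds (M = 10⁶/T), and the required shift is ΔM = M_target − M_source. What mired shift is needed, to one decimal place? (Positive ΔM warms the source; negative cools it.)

M_source = 10⁶/3766 = 265.534; M_target = 10⁶/2985 = 335.008.
ΔM = 335.008 − 265.534 = 69.475 → +69.5 mireds, a warming shift.

+69.5 mireds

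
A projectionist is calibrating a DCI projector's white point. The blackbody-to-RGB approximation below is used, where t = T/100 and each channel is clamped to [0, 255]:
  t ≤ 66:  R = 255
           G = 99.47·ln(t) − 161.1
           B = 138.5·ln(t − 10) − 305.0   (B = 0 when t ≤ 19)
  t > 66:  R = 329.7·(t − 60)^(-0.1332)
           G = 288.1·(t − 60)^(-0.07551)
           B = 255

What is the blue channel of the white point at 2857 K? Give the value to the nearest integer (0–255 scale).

t = 2857/100 = 28.57; the t ≤ 66 branch applies.
B = 138.5·ln(28.57 − 10) − 305.0 = 138.5·ln 18.57 − 305.0 = 138.5·2.9215 − 305.0 = 99.634.
Rounded: 100.

100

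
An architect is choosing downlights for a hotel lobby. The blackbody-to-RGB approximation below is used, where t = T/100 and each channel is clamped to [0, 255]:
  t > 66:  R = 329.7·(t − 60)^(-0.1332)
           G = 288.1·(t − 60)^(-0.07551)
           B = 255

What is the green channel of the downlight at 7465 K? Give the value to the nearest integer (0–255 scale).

t = 7465/100 = 74.65; the t > 66 branch applies.
G = 288.1·(74.65 − 60)^(-0.07551) = 288.1·14.65^(-0.07551) = 288.1·0.81652 = 235.240.
Rounded: 235.

235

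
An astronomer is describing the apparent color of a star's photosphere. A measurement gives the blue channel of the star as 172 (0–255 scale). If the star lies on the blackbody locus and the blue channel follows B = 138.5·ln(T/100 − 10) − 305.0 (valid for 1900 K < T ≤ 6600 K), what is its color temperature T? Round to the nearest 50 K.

ln(t − 10) = (172 + 305.0) / 138.5 = 3.4440.
t − 10 = e^3.4440 = 31.313, so t = 41.313.
T = 100·t = 4131 K → 4150 K to the nearest 50 K.

4150 K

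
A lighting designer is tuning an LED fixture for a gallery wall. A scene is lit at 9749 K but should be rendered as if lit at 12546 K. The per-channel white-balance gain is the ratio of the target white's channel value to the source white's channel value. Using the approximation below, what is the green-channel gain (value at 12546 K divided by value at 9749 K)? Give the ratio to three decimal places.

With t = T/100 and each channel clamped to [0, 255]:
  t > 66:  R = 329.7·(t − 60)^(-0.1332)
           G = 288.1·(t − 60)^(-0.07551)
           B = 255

0.959

At 9749 K (t = 97.49):
  G = 288.1·(97.49 − 60)^(-0.07551) = 288.1·37.49^(-0.07551) = 288.1·0.76060 = 219.128.
At 12546 K (t = 125.46):
  G = 288.1·(125.46 − 60)^(-0.07551) = 288.1·65.46^(-0.07551) = 288.1·0.72925 = 210.097.
Gain = 210.097 / 219.128 = 0.9588 → 0.959.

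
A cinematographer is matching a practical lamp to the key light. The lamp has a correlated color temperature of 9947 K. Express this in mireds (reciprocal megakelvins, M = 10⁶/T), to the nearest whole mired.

M = 10⁶ / 9947 = 100.533 → 101 mireds.

101 mireds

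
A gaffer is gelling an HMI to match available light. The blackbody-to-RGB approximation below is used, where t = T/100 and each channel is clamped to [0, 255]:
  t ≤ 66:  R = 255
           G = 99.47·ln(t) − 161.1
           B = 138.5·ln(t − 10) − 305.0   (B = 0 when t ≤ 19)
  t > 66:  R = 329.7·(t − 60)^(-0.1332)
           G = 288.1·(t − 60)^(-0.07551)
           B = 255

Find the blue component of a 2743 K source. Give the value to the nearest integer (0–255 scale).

91

t = 2743/100 = 27.43; the t ≤ 66 branch applies.
B = 138.5·ln(27.43 − 10) − 305.0 = 138.5·ln 17.43 − 305.0 = 138.5·2.8582 − 305.0 = 90.860.
Rounded: 91.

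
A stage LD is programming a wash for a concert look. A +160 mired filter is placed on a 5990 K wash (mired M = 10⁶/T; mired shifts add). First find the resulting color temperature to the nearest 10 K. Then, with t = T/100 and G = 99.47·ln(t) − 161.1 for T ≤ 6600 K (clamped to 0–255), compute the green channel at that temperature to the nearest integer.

179

M_in = 10⁶/5990 = 166.94; M_out = 166.94 + (+160) = 326.94.
T_out = 10⁶/326.94 = 3058.6 K → 3060 K; t = 30.6.
G = 99.47·ln 30.6 − 161.1 = 99.47·3.4210 − 161.1 = 179.187.
Rounded: 179.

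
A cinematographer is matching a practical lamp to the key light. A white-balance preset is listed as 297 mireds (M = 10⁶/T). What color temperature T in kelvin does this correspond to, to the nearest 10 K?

3370 K

T = 10⁶ / 297 = 3367.00 K → 3370 K.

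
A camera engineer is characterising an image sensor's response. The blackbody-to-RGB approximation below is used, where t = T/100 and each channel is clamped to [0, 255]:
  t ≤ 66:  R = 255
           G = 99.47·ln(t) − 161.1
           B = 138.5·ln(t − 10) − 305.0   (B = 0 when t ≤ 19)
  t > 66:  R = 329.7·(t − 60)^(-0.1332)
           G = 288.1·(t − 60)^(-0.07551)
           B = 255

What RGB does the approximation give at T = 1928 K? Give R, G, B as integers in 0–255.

R=255, G=133, B=4

t = 1928/100 = 19.28; the t ≤ 66 branch applies.
R = 255 by definition for t ≤ 66.
G = 99.47·ln 19.28 − 161.1 = 99.47·2.9591 − 161.1 = 133.239.
B = 138.5·ln(19.28 − 10) − 305.0 = 138.5·ln 9.28 − 305.0 = 138.5·2.2279 − 305.0 = 3.559.
Rounded: (255, 133, 4).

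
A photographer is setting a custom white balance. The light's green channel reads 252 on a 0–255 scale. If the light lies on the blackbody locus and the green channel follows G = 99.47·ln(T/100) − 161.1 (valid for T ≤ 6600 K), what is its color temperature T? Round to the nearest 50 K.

ln t = (252 + 161.1) / 99.47 = 4.1530.
t = e^4.1530 = 63.625.
T = 100·t = 6363 K → 6350 K to the nearest 50 K.

6350 K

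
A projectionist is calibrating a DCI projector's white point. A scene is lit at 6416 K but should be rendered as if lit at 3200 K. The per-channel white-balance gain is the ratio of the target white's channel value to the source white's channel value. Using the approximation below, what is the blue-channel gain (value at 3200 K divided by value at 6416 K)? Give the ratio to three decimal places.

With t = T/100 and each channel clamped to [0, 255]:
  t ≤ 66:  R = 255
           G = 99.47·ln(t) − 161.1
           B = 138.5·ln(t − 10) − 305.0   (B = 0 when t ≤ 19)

At 6416 K (t = 64.16):
  B = 138.5·ln(64.16 − 10) − 305.0 = 138.5·ln 54.16 − 305.0 = 138.5·3.9919 − 305.0 = 247.884.
At 3200 K (t = 32):
  B = 138.5·ln(32 − 10) − 305.0 = 138.5·ln 22 − 305.0 = 138.5·3.0910 − 305.0 = 123.109.
Gain = 123.109 / 247.884 = 0.4966 → 0.497.

0.497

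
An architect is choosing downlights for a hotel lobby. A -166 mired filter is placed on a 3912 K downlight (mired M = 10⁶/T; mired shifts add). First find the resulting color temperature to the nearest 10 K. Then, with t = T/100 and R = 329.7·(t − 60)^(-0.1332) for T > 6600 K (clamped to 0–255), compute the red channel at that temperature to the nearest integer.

M_in = 10⁶/3912 = 255.62; M_out = 255.62 + (-166) = 89.62.
T_out = 10⁶/89.62 = 11157.8 K → 11160 K; t = 111.6.
R = 329.7·(111.6 − 60)^(-0.1332) = 329.7·51.6^(-0.1332) = 329.7·0.59139 = 194.982.
Rounded: 195.

195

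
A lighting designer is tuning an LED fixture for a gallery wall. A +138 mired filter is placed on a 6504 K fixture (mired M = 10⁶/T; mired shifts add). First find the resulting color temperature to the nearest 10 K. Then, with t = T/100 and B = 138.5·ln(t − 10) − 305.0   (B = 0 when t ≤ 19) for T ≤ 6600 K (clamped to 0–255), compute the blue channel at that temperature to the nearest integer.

137

M_in = 10⁶/6504 = 153.75; M_out = 153.75 + (+138) = 291.75.
T_out = 10⁶/291.75 = 3427.6 K → 3430 K; t = 34.3.
B = 138.5·ln(34.3 − 10) − 305.0 = 138.5·ln 24.3 − 305.0 = 138.5·3.1905 − 305.0 = 136.881.
Rounded: 137.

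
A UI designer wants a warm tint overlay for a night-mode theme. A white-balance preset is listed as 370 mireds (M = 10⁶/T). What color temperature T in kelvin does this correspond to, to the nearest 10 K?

T = 10⁶ / 370 = 2702.70 K → 2700 K.

2700 K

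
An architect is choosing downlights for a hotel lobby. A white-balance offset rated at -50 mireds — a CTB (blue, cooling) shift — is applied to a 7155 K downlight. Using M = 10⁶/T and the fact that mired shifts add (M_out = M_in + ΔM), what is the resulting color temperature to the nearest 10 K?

11140 K

M_in = 10⁶/7155 = 139.76 mireds.
M_out = 139.76 + (-50) = 89.76 mireds.
T_out = 10⁶/89.76 = 11140.5 K → 11140 K.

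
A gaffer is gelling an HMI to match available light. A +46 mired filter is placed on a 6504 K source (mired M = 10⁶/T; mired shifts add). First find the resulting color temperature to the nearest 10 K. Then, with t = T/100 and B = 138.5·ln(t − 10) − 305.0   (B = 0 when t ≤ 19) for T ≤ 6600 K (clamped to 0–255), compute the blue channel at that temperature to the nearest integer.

206

M_in = 10⁶/6504 = 153.75; M_out = 153.75 + (+46) = 199.75.
T_out = 10⁶/199.75 = 5006.2 K → 5010 K; t = 50.1.
B = 138.5·ln(50.1 − 10) − 305.0 = 138.5·ln 40.1 − 305.0 = 138.5·3.6914 − 305.0 = 206.256.
Rounded: 206.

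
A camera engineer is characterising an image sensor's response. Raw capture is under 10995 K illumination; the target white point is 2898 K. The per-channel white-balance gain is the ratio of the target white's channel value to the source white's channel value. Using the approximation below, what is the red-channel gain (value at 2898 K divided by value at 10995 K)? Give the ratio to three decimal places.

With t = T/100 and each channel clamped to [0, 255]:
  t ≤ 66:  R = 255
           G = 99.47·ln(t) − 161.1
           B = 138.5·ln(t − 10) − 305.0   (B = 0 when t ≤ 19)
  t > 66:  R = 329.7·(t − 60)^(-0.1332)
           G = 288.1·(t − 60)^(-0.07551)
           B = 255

1.302

At 10995 K (t = 109.95):
  R = 329.7·(109.95 − 60)^(-0.1332) = 329.7·49.95^(-0.1332) = 329.7·0.59396 = 195.828.
At 2898 K (t = 28.98):
  R = 255 by definition for t ≤ 66.
Gain = 255.000 / 195.828 = 1.3022 → 1.302.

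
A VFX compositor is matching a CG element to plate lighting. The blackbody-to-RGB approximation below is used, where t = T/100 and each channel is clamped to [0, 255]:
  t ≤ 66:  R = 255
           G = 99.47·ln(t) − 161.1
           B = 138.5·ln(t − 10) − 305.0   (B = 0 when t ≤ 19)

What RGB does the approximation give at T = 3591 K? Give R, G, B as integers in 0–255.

R=255, G=195, B=146

t = 3591/100 = 35.91; the t ≤ 66 branch applies.
R = 255 by definition for t ≤ 66.
G = 99.47·ln 35.91 − 161.1 = 99.47·3.5810 − 161.1 = 195.104.
B = 138.5·ln(35.91 − 10) − 305.0 = 138.5·ln 25.91 − 305.0 = 138.5·3.2546 − 305.0 = 145.766.
Rounded: (255, 195, 146).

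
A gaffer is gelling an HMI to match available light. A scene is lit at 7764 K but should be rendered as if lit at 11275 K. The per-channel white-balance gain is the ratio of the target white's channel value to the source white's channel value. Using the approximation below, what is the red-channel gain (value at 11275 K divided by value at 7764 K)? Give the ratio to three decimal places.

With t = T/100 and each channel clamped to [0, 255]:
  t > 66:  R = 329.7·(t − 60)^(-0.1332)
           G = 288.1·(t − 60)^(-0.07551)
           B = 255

0.864

At 7764 K (t = 77.64):
  R = 329.7·(77.64 − 60)^(-0.1332) = 329.7·17.64^(-0.1332) = 329.7·0.68229 = 224.950.
At 11275 K (t = 112.75):
  R = 329.7·(112.75 − 60)^(-0.1332) = 329.7·52.75^(-0.1332) = 329.7·0.58966 = 194.410.
Gain = 194.410 / 224.950 = 0.8642 → 0.864.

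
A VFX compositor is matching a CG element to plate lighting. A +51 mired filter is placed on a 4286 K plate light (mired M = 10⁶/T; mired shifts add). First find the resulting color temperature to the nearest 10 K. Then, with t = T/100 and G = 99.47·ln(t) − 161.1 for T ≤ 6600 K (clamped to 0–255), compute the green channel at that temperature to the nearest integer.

193

M_in = 10⁶/4286 = 233.32; M_out = 233.32 + (+51) = 284.32.
T_out = 10⁶/284.32 = 3517.2 K → 3520 K; t = 35.2.
G = 99.47·ln 35.2 − 161.1 = 99.47·3.5610 − 161.1 = 193.117.
Rounded: 193.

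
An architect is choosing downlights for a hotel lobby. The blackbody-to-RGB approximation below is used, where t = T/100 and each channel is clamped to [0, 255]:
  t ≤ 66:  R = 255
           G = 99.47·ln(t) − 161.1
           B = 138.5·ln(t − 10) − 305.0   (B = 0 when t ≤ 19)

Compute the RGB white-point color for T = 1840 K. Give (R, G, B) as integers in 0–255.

t = 1840/100 = 18.4; the t ≤ 66 branch applies.
R = 255 by definition for t ≤ 66.
G = 99.47·ln 18.4 − 161.1 = 99.47·2.9124 − 161.1 = 128.592.
t = 18.4 ≤ 19, so B = 0.
Rounded: (255, 129, 0).

(255, 129, 0)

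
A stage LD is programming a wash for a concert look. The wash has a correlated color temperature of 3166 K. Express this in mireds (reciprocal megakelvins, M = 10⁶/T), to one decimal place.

M = 10⁶ / 3166 = 315.856 → 315.9 mireds.

315.9 mireds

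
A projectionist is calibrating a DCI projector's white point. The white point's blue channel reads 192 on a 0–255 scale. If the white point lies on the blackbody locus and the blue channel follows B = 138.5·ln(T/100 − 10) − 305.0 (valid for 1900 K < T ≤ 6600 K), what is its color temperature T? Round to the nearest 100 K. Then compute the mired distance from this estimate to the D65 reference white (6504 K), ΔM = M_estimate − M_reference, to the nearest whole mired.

ln(t − 10) = (192 + 305.0) / 138.5 = 3.5884.
t − 10 = e^3.5884 = 36.178, so t = 46.178.
T = 100·t = 4618 K → 4600 K to the nearest 100 K.
M_estimate = 10⁶/4600 = 217.39; M_reference = 10⁶/6504 = 153.75.
ΔM = 217.39 − 153.75 = 63.64 → +64 mireds.

+64 mireds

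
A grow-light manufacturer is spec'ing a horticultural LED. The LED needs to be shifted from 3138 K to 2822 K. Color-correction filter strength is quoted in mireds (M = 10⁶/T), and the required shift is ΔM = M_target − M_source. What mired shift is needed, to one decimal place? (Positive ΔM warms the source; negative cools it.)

M_source = 10⁶/3138 = 318.674; M_target = 10⁶/2822 = 354.359.
ΔM = 354.359 − 318.674 = 35.684 → +35.7 mireds, a warming shift.

+35.7 mireds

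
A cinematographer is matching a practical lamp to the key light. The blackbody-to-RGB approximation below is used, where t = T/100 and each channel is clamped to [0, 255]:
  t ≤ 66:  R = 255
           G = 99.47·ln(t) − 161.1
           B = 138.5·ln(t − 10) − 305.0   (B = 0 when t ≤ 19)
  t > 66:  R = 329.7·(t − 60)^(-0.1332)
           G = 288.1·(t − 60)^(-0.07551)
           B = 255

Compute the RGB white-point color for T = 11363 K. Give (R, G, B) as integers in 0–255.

t = 11363/100 = 113.63; the t > 66 branch applies.
R = 329.7·(113.63 − 60)^(-0.1332) = 329.7·53.63^(-0.1332) = 329.7·0.58836 = 193.982.
G = 288.1·(113.63 − 60)^(-0.07551) = 288.1·53.63^(-0.07551) = 288.1·0.74031 = 213.283.
B = 255 by definition for t > 66.
Rounded: (194, 213, 255).

(194, 213, 255)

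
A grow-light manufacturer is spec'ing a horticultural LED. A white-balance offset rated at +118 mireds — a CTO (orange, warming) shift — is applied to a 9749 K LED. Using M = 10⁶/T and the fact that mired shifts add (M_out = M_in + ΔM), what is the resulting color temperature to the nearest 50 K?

M_in = 10⁶/9749 = 102.57 mireds.
M_out = 102.57 + (+118) = 220.57 mireds.
T_out = 10⁶/220.57 = 4533.6 K → 4550 K.

4550 K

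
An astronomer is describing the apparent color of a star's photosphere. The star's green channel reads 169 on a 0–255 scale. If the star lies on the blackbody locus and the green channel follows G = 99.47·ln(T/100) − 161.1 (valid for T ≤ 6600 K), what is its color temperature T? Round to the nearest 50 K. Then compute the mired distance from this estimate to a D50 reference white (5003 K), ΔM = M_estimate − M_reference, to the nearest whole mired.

ln t = (169 + 161.1) / 99.47 = 3.3186.
t = e^3.3186 = 27.621.
T = 100·t = 2762 K → 2750 K to the nearest 50 K.
M_estimate = 10⁶/2750 = 363.64; M_reference = 10⁶/5003 = 199.88.
ΔM = 363.64 − 199.88 = 163.76 → +164 mireds.

+164 mireds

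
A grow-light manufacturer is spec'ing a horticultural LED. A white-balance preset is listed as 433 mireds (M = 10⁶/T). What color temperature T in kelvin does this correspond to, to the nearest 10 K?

2310 K

T = 10⁶ / 433 = 2309.47 K → 2310 K.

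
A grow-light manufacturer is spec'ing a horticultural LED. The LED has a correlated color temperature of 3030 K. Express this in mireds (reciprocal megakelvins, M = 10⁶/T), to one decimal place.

M = 10⁶ / 3030 = 330.033 → 330.0 mireds.

330.0 mireds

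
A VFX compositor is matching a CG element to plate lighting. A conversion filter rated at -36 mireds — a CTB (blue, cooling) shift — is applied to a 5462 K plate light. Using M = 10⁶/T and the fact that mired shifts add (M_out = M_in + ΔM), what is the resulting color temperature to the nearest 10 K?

6800 K

M_in = 10⁶/5462 = 183.08 mireds.
M_out = 183.08 + (-36) = 147.08 mireds.
T_out = 10⁶/147.08 = 6798.9 K → 6800 K.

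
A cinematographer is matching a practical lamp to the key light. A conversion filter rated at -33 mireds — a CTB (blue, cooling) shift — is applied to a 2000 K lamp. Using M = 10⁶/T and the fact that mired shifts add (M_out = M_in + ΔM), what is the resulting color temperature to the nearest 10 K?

M_in = 10⁶/2000 = 500.00 mireds.
M_out = 500.00 + (-33) = 467.00 mireds.
T_out = 10⁶/467.00 = 2141.3 K → 2140 K.

2140 K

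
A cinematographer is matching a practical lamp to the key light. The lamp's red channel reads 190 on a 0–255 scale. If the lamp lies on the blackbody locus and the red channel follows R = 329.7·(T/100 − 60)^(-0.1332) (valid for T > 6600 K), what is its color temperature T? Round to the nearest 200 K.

(t − 60)^(-0.1332) = 190/329.7 = 0.57628.
t − 60 = 0.57628^(1/-0.1332) = 0.57628^(-7.508) = 62.667, so t = 122.667.
T = 100·t = 12267 K → 12200 K to the nearest 200 K.

12200 K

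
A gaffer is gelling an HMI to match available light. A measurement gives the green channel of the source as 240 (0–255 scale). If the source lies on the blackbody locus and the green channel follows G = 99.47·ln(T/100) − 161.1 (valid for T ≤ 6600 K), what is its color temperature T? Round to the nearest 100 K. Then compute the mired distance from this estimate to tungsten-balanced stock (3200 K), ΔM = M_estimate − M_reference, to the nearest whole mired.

-134 mireds

ln t = (240 + 161.1) / 99.47 = 4.0324.
t = e^4.0324 = 56.394.
T = 100·t = 5639 K → 5600 K to the nearest 100 K.
M_estimate = 10⁶/5600 = 178.57; M_reference = 10⁶/3200 = 312.50.
ΔM = 178.57 − 312.50 = -133.93 → -134 mireds.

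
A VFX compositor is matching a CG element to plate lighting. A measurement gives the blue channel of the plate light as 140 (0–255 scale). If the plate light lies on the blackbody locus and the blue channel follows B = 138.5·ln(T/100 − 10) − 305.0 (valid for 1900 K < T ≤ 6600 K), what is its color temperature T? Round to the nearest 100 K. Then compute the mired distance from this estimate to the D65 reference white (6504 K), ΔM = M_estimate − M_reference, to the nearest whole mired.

ln(t − 10) = (140 + 305.0) / 138.5 = 3.2130.
t − 10 = e^3.2130 = 24.853, so t = 34.853.
T = 100·t = 3485 K → 3500 K to the nearest 100 K.
M_estimate = 10⁶/3500 = 285.71; M_reference = 10⁶/6504 = 153.75.
ΔM = 285.71 − 153.75 = 131.96 → +132 mireds.

+132 mireds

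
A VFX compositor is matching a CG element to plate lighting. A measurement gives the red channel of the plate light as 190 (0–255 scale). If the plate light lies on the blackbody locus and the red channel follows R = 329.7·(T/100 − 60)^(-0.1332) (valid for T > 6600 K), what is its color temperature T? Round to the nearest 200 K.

(t − 60)^(-0.1332) = 190/329.7 = 0.57628.
t − 60 = 0.57628^(1/-0.1332) = 0.57628^(-7.508) = 62.667, so t = 122.667.
T = 100·t = 12267 K → 12200 K to the nearest 200 K.

12200 K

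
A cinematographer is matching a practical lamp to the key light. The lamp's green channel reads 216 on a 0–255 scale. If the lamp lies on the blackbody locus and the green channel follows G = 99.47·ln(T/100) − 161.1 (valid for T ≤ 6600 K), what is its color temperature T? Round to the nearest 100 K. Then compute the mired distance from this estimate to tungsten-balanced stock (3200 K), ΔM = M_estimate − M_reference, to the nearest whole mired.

-85 mireds

ln t = (216 + 161.1) / 99.47 = 3.7911.
t = e^3.7911 = 44.305.
T = 100·t = 4430 K → 4400 K to the nearest 100 K.
M_estimate = 10⁶/4400 = 227.27; M_reference = 10⁶/3200 = 312.50.
ΔM = 227.27 − 312.50 = -85.23 → -85 mireds.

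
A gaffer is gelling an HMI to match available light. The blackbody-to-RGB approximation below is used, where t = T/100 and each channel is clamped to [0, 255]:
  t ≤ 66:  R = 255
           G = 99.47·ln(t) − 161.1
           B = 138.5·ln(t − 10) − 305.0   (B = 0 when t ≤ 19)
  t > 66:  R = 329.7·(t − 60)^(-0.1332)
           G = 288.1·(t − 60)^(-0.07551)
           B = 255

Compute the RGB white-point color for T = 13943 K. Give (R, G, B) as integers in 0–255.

t = 13943/100 = 139.43; the t > 66 branch applies.
R = 329.7·(139.43 − 60)^(-0.1332) = 329.7·79.43^(-0.1332) = 329.7·0.55837 = 184.095.
G = 288.1·(139.43 − 60)^(-0.07551) = 288.1·79.43^(-0.07551) = 288.1·0.71867 = 207.050.
B = 255 by definition for t > 66.
Rounded: (184, 207, 255).

(184, 207, 255)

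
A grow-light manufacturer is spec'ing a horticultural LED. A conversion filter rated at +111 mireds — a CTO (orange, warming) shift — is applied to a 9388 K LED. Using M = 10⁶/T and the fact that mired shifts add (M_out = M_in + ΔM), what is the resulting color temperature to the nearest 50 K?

4600 K

M_in = 10⁶/9388 = 106.52 mireds.
M_out = 106.52 + (+111) = 217.52 mireds.
T_out = 10⁶/217.52 = 4597.3 K → 4600 K.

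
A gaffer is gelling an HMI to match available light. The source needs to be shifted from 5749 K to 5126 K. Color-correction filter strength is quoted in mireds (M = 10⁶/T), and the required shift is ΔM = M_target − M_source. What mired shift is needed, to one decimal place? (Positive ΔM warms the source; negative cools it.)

M_source = 10⁶/5749 = 173.943; M_target = 10⁶/5126 = 195.084.
ΔM = 195.084 − 173.943 = 21.141 → +21.1 mireds, a warming shift.

+21.1 mireds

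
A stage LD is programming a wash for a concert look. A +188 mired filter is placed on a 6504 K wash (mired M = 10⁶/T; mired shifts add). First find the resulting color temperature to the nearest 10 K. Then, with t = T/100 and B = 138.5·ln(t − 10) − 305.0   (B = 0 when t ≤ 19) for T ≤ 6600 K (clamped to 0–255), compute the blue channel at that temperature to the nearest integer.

105

M_in = 10⁶/6504 = 153.75; M_out = 153.75 + (+188) = 341.75.
T_out = 10⁶/341.75 = 2926.1 K → 2930 K; t = 29.3.
B = 138.5·ln(29.3 − 10) − 305.0 = 138.5·ln 19.3 − 305.0 = 138.5·2.9601 − 305.0 = 104.975.
Rounded: 105.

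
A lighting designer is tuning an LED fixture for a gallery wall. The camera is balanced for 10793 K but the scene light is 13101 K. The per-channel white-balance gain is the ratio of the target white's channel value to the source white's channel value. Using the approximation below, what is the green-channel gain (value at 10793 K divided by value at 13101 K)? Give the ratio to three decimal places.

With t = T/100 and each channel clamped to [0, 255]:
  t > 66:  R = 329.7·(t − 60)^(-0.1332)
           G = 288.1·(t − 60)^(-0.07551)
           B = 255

At 13101 K (t = 131.01):
  G = 288.1·(131.01 − 60)^(-0.07551) = 288.1·71.01^(-0.07551) = 288.1·0.72478 = 208.809.
At 10793 K (t = 107.93):
  G = 288.1·(107.93 − 60)^(-0.07551) = 288.1·47.93^(-0.07551) = 288.1·0.74662 = 215.100.
Gain = 215.100 / 208.809 = 1.0301 → 1.030.

1.030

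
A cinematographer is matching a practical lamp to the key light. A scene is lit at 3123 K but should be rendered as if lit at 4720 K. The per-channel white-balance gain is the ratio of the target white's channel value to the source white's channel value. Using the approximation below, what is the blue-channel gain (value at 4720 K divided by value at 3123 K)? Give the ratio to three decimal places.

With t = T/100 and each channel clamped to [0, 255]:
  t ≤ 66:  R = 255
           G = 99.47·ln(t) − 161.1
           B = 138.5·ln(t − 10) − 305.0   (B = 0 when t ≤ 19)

At 3123 K (t = 31.23):
  B = 138.5·ln(31.23 − 10) − 305.0 = 138.5·ln 21.23 − 305.0 = 138.5·3.0554 − 305.0 = 118.175.
At 4720 K (t = 47.2):
  B = 138.5·ln(47.2 − 10) − 305.0 = 138.5·ln 37.2 − 305.0 = 138.5·3.6163 − 305.0 = 195.859.
Gain = 195.859 / 118.175 = 1.6574 → 1.657.

1.657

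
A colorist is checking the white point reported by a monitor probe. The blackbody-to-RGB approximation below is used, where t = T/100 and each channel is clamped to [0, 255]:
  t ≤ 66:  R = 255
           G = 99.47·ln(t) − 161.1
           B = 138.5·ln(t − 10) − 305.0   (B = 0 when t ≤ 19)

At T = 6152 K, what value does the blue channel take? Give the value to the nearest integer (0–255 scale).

241

t = 6152/100 = 61.52; the t ≤ 66 branch applies.
B = 138.5·ln(61.52 − 10) − 305.0 = 138.5·ln 51.52 − 305.0 = 138.5·3.9420 − 305.0 = 240.963.
Rounded: 241.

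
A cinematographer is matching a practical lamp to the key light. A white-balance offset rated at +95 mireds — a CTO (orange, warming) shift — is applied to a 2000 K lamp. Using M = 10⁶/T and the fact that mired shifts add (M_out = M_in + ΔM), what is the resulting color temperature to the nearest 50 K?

1700 K

M_in = 10⁶/2000 = 500.00 mireds.
M_out = 500.00 + (+95) = 595.00 mireds.
T_out = 10⁶/595.00 = 1680.7 K → 1700 K.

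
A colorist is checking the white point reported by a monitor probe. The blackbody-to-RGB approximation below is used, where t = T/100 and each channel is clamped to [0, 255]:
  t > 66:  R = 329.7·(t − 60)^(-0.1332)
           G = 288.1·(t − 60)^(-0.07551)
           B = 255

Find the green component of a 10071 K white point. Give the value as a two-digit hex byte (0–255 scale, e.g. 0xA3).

0xDA

t = 10071/100 = 100.71; the t > 66 branch applies.
G = 288.1·(100.71 − 60)^(-0.07551) = 288.1·40.71^(-0.07551) = 288.1·0.75588 = 217.768.
Rounded: 218; in hex, 0xDA.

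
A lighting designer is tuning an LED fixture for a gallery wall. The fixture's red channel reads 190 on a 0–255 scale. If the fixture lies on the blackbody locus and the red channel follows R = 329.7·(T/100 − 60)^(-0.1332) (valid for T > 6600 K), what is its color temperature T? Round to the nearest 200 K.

(t − 60)^(-0.1332) = 190/329.7 = 0.57628.
t − 60 = 0.57628^(1/-0.1332) = 0.57628^(-7.508) = 62.667, so t = 122.667.
T = 100·t = 12267 K → 12200 K to the nearest 200 K.

12200 K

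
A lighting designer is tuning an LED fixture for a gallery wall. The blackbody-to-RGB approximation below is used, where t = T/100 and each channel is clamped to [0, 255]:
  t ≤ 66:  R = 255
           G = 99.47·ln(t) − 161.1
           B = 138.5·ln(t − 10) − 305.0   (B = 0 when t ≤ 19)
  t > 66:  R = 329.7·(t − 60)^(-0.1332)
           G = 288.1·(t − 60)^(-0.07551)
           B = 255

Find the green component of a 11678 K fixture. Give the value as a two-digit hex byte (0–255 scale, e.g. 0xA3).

0xD4

t = 11678/100 = 116.78; the t > 66 branch applies.
G = 288.1·(116.78 − 60)^(-0.07551) = 288.1·56.78^(-0.07551) = 288.1·0.73712 = 212.366.
Rounded: 212; in hex, 0xD4.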